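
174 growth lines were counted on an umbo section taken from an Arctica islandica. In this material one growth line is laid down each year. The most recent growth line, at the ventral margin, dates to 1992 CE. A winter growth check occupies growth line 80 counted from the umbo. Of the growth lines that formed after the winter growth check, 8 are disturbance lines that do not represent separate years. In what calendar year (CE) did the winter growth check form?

174 − 80 = 94 growth lines lie beyond the winter growth check toward the ventral margin.
Removing the 8 false growth lines leaves 94 − 8 = 86 true growth lines beyond the winter growth check.
Counting back 86 years from 1992 CE places the winter growth check in 1992 − 86 = 1906 CE.

1906 CE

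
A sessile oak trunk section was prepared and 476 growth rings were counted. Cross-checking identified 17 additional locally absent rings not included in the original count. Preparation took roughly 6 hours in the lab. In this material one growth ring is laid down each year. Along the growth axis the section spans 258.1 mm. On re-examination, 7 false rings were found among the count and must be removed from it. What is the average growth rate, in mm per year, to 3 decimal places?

After corrections the count is 476 − 7 + 17 = 486 growth rings.
Mean rate = 258.1 mm / 486 years ≈ 0.531 mm per year.

0.531 mm per year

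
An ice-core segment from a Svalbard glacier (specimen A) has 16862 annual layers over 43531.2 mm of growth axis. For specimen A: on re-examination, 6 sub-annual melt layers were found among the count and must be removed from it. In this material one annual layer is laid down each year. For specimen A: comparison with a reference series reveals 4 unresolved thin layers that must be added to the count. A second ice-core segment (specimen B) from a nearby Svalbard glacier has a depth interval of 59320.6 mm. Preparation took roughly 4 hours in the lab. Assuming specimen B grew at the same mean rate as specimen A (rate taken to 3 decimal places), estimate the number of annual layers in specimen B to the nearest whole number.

Specimen A: after corrections the count is 16862 − 6 + 4 = 16860 annual layers.
A: Extension rate ≈ 43531.2 / 16860 = 2.582 mm/year.
For B, 59320.6 / 2.582 = 22974.67 years ≈ 22975 annual layers.

22975 annual layers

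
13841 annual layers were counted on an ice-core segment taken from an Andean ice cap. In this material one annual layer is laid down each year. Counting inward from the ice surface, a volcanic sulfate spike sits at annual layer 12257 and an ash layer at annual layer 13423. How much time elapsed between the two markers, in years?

1166 yr

The two markers are separated by 13423 − 12257 = 1166 annual layers.
That is 1166 years at one annual layer per year.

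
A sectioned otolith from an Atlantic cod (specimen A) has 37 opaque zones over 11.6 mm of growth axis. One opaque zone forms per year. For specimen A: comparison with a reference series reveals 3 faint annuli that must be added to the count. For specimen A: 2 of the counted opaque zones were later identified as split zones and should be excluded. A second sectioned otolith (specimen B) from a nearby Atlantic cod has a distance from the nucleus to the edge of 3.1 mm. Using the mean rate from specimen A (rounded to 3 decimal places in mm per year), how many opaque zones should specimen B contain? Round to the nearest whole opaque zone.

10 opaque zones

Specimen A: adjusted count: 37 − 2 + 3 = 38 opaque zones.
A: Mean rate = 11.6 mm / 38 years ≈ 0.305 mm/yr.
Specimen B: 3.1 mm / 0.305 mm per year = 10.16 years ≈ 10 opaque zones.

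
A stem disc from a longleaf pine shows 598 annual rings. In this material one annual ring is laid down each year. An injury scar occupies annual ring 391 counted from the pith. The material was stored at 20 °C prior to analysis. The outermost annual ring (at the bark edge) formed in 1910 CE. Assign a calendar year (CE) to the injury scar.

1703 CE

Between annual ring 391 and the bark edge there are 598 − 391 = 207 annual rings.
The annual ring at the bark edge is 1910 CE, so the injury scar dates to 1910 − 207 = 1703 CE.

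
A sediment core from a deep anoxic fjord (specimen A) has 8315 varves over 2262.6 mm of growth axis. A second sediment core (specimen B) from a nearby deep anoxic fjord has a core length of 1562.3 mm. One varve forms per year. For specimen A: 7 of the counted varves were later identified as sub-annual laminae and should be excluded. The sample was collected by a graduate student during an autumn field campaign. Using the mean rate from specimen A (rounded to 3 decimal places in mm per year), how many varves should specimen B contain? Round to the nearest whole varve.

Specimen A: true varve count = 8315 − 7 = 8308.
A: Mean rate = 2262.6 mm / 8308 years ≈ 0.272 mm per year.
B spans 1562.3 / 0.272 = 5743.75 years ≈ 5744 varves.

5744 varves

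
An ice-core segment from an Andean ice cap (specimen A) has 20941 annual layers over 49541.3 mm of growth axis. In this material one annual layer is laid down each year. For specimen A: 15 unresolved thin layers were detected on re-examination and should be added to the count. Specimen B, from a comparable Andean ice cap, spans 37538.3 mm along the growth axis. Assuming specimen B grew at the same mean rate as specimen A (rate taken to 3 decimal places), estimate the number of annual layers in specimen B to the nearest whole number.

Specimen A: true annual layer count = 20941 + 15 = 20956.
A: Extension rate ≈ 49541.3 / 20956 = 2.364 mm/year.
For B, 37538.3 / 2.364 = 15879.15 years ≈ 15879 annual layers.

15879 annual layers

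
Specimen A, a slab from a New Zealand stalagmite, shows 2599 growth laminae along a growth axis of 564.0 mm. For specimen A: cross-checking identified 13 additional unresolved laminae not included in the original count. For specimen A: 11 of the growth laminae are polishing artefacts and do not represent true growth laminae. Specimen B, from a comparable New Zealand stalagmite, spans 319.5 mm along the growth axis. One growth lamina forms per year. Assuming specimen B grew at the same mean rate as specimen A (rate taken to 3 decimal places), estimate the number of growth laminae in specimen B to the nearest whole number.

1472 growth laminae

Specimen A: correcting the raw count gives 2599 − 11 + 13 = 2601 true growth laminae.
A: Extension rate ≈ 564.0 / 2601 = 0.217 mm/year.
Specimen B: 319.5 mm / 0.217 mm per year = 1472.35 years ≈ 1472 growth laminae.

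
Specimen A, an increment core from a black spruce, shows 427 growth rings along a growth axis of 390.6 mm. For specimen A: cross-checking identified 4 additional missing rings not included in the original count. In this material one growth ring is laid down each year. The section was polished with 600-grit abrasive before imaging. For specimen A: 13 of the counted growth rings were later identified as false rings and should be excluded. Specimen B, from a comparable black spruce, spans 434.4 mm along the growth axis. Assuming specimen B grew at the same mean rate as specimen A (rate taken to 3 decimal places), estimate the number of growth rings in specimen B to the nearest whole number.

465 growth rings

Specimen A: true growth ring count = 427 − 13 + 4 = 418.
A: 390.6 mm over 418 years gives 390.6 / 418 ≈ 0.934 mm/yr.
Specimen B: 434.4 mm / 0.934 mm per year = 465.10 years ≈ 465 growth rings.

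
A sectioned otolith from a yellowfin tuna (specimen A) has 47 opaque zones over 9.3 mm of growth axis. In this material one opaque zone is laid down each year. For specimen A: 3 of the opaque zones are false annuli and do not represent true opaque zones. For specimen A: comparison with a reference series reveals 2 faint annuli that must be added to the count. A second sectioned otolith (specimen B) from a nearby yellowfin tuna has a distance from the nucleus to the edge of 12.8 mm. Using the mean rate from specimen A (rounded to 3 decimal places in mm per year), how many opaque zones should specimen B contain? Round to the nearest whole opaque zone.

Specimen A: adjusted count: 47 − 3 + 2 = 46 opaque zones.
A: 9.3 mm over 46 years gives 9.3 / 46 ≈ 0.202 mm per year.
For B, 12.8 / 0.202 = 63.37 years ≈ 63 opaque zones.

63 opaque zones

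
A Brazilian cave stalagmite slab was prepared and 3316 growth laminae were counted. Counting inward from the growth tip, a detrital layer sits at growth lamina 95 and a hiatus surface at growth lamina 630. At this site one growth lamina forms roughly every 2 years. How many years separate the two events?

630 − 95 = 535 growth laminae lie between the two events.
At 2 years per growth lamina, 535 × 2 = 1070 years.

1070 years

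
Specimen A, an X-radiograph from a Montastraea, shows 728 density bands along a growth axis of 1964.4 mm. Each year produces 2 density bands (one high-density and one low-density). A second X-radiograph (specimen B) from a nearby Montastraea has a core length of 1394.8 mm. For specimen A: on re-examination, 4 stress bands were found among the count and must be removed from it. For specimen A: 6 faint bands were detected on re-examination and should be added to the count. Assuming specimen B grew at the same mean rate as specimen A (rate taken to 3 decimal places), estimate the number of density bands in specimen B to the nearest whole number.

518 density bands

Specimen A: correcting the raw count gives 728 − 4 + 6 = 730 true density bands.
Specimen A: 730 density bands at 2 per year is 730 / 2 = 365 years.
A: Mean rate = 1964.4 mm / 365 years ≈ 5.382 mm per year.
B spans 1394.8 / 5.382 = 259.16 years; at 2 density bands per year that is 259.16 × 2 ≈ 518 density bands.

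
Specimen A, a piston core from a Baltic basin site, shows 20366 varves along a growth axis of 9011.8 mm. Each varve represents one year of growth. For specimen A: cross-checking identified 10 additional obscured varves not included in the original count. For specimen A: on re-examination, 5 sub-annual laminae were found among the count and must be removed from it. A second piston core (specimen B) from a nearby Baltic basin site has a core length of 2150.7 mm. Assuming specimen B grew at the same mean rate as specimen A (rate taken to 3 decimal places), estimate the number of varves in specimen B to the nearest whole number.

Specimen A: true varve count = 20366 − 5 + 10 = 20371.
A: 9011.8 mm over 20371 years gives 9011.8 / 20371 ≈ 0.442 mm per year.
Specimen B: 2150.7 mm / 0.442 mm per year = 4865.84 years ≈ 4866 varves.

4866 varves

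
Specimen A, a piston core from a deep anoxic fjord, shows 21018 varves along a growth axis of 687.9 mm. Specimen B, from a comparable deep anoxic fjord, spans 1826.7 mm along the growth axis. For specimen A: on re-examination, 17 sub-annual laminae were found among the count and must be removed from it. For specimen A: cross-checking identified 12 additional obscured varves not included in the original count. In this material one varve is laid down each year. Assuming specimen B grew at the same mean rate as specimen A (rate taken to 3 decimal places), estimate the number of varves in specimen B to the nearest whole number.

55355 varves

Specimen A: true varve count = 21018 − 17 + 12 = 21013.
A: Extension rate ≈ 687.9 / 21013 = 0.033 mm/year.
For B, 1826.7 / 0.033 = 55354.55 years ≈ 55355 varves.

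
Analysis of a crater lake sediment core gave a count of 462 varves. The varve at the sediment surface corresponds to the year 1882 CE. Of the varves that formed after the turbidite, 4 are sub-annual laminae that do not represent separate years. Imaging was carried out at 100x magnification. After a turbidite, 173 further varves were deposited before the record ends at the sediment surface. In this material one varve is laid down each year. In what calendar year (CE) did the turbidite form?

173 varves post-date the turbidite.
Excluding 4 false varves: 173 − 4 = 169.
1882 − 169 = 1713 CE.

1713 CE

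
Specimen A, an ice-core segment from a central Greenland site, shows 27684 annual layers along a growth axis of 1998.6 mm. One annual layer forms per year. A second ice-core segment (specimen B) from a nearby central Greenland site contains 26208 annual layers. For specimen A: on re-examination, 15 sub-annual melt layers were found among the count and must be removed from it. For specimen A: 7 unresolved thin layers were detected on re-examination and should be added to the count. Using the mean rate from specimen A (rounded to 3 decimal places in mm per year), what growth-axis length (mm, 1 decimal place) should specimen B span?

1887.0 mm

Specimen A: after corrections the count is 27684 − 15 + 7 = 27676 annual layers.
A: Extension rate ≈ 1998.6 / 27676 = 0.072 mm per year.
Length of B = 0.072 × 26208 = 1887.0 mm.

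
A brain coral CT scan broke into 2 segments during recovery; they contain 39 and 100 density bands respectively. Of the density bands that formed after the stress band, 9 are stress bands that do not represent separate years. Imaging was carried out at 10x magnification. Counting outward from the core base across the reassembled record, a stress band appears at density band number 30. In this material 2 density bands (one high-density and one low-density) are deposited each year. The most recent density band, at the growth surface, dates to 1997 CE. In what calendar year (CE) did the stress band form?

Total density bands = 39 + 100 = 139.
The stress band sits at density band 30 from the core base, so 139 − 30 = 109 density bands formed after it.
Removing the 9 false density bands leaves 109 − 9 = 100 true density bands beyond the stress band.
With 2 density bands per year, 100 / 2 = 50 years.
1997 − 50 = 1947 CE.

1947 CE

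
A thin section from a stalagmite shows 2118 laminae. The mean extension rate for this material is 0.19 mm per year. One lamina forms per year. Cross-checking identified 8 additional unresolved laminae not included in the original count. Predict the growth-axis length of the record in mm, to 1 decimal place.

403.9 mm

Adjusted count: 2118 + 8 = 2126 laminae.
Length ≈ 0.19 × 2126 = 403.9 mm.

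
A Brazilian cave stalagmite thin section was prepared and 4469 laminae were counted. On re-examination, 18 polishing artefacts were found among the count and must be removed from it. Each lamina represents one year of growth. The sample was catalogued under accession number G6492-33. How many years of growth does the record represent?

Adjusted count: 4469 − 18 = 4451 laminae.
One lamina per year makes the duration 4451 years.

4451 years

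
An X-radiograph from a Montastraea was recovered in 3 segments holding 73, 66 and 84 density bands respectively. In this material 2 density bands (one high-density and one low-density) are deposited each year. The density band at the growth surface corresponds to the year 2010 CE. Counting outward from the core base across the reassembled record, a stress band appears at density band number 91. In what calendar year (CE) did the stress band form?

1944 CE

Total density bands = 73 + 66 + 84 = 223.
The stress band sits at density band 91 from the core base, so 223 − 91 = 132 density bands formed after it.
132 density bands at 2 per year is 132 / 2 = 66 years.
Counting back 66 years from 2010 CE places the stress band in 2010 − 66 = 1944 CE.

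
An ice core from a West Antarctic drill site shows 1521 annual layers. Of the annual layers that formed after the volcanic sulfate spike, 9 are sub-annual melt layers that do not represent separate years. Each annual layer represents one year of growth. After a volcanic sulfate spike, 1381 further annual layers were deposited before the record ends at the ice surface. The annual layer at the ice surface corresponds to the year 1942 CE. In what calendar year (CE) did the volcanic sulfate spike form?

1381 annual layers formed after the volcanic sulfate spike.
Removing the 9 false annual layers leaves 1381 − 9 = 1372 true annual layers beyond the volcanic sulfate spike.
Counting back 1372 years from 1942 CE places the volcanic sulfate spike in 1942 − 1372 = 570 CE.

570 CE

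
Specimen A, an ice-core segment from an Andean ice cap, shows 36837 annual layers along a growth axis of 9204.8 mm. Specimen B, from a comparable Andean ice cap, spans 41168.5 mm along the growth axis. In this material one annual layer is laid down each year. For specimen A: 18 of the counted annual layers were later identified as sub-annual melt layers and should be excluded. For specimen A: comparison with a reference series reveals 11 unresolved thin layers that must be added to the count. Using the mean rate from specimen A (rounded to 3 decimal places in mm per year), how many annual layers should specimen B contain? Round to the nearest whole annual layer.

Specimen A: correcting the raw count gives 36837 − 18 + 11 = 36830 true annual layers.
A: 9204.8 mm over 36830 years gives 9204.8 / 36830 ≈ 0.250 mm per year.
Specimen B: 41168.5 mm / 0.250 mm per year = 164674.00 years ≈ 164674 annual layers.

164674 annual layers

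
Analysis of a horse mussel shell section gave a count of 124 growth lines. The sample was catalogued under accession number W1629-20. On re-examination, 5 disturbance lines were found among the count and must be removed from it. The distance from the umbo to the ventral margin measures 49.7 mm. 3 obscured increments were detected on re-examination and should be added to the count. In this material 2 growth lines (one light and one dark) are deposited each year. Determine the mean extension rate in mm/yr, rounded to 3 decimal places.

0.815 mm/yr

Correcting the raw count gives 124 − 5 + 3 = 122 true growth lines.
With 2 growth lines per year, 122 / 2 = 61 years.
Extension rate ≈ 49.7 / 61 = 0.815 mm/yr.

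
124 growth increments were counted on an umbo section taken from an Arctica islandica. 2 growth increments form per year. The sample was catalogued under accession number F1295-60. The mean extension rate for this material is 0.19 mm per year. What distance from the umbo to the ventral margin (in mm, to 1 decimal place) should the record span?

11.8 mm

124 growth increments at 2 per year is 124 / 2 = 62 years.
62 years at 0.19 mm/year gives 0.19 × 62 = 11.8 mm.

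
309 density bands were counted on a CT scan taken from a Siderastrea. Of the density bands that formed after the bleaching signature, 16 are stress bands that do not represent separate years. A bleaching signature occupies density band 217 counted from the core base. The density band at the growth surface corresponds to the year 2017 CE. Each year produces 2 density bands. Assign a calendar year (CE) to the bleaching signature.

309 − 217 = 92 density bands lie beyond the bleaching signature toward the growth surface.
92 − 16 false = 76 true density bands after the bleaching signature.
76 density bands at 2 per year is 76 / 2 = 38 years.
Counting back 38 years from 2017 CE places the bleaching signature in 2017 − 38 = 1979 CE.

1979 CE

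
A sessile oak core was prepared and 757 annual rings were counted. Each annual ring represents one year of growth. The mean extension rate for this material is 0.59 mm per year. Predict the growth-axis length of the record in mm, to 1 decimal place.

757 years of growth are recorded.
Length ≈ 0.59 × 757 = 446.6 mm.

446.6 mm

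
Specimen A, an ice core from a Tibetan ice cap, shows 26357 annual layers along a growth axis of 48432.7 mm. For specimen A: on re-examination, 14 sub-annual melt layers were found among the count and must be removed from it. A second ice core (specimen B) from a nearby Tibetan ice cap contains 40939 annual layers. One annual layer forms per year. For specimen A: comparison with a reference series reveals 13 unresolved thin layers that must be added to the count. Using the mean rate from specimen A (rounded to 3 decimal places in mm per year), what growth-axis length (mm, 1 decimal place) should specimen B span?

Specimen A: true annual layer count = 26357 − 14 + 13 = 26356.
A: Mean rate = 48432.7 mm / 26356 years ≈ 1.838 mm/yr.
Length of B = 1.838 × 40939 = 75245.9 mm.

75245.9 mm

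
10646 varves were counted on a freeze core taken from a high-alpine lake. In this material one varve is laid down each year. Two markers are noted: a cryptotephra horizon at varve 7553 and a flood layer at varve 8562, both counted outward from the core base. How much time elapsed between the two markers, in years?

8562 − 7553 = 1009 varves lie between the two events.
One varve per year makes the interval 1009 years.

1009 years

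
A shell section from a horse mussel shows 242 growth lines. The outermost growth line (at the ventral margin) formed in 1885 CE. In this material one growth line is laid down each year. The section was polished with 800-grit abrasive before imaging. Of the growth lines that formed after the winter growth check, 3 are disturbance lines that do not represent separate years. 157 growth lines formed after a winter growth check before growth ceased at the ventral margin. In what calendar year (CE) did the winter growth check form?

1731 CE

There are 157 growth lines younger than the winter growth check.
157 − 3 false = 154 true growth lines after the winter growth check.
The growth line at the ventral margin is 1885 CE, so the winter growth check dates to 1885 − 154 = 1731 CE.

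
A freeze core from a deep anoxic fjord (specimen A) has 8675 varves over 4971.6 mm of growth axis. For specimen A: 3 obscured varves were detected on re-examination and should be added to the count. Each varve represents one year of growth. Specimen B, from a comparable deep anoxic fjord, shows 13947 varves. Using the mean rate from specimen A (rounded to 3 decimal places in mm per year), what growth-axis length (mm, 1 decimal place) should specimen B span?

7991.6 mm

Specimen A: true varve count = 8675 + 3 = 8678.
A: Mean rate = 4971.6 mm / 8678 years ≈ 0.573 mm per year.
B's length ≈ 0.573 × 13947 = 7991.6 mm.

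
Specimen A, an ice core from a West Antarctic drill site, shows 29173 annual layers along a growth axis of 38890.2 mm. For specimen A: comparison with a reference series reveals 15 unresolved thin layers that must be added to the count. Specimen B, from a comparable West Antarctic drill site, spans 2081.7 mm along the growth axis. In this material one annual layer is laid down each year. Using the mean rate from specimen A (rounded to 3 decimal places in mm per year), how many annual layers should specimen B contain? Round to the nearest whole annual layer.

Specimen A: after corrections the count is 29173 + 15 = 29188 annual layers.
A: Mean rate = 38890.2 mm / 29188 years ≈ 1.332 mm/yr.
B spans 2081.7 / 1.332 = 1562.84 years ≈ 1563 annual layers.

1563 annual layers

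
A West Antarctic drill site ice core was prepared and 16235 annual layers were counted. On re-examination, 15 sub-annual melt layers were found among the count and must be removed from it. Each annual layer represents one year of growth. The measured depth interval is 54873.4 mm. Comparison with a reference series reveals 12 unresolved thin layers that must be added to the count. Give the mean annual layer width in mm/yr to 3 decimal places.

3.381 mm/yr

After corrections the count is 16235 − 15 + 12 = 16232 annual layers.
54873.4 mm over 16232 years gives 54873.4 / 16232 ≈ 3.381 mm/yr.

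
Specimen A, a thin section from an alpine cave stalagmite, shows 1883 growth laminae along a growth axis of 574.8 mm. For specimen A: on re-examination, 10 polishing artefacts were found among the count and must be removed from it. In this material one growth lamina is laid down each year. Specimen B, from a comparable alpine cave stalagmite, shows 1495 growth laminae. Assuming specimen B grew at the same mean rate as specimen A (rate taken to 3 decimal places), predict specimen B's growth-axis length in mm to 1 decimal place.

Specimen A: correcting the raw count gives 1883 − 10 = 1873 true growth laminae.
A: Extension rate ≈ 574.8 / 1873 = 0.307 mm/year.
For B, 0.307 mm/year × 1495 years = 459.0 mm.

459.0 mm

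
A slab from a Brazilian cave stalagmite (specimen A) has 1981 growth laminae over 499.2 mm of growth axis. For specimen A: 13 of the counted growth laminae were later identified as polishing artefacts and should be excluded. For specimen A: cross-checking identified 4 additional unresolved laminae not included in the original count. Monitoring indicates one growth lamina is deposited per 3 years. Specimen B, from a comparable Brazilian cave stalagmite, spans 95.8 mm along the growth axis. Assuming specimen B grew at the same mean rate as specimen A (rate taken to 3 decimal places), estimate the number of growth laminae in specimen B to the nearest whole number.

Specimen A: after corrections the count is 1981 − 13 + 4 = 1972 growth laminae.
Specimen A: 1972 growth laminae at 3 years each span 1972 × 3 = 5916 years.
A: Extension rate ≈ 499.2 / 5916 = 0.084 mm/yr.
For B, 95.8 / 0.084 = 1140.48 years; at 3 years per growth lamina that is 1140.48 / 3 ≈ 380 growth laminae.

380 growth laminae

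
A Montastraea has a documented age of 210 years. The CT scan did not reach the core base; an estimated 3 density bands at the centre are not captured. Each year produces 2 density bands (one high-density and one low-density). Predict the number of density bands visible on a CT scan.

417 density bands

Expected density bands: 210 × 2 = 420.
Subtracting the 3 density bands not captured gives 420 − 3 = 417 density bands in the record.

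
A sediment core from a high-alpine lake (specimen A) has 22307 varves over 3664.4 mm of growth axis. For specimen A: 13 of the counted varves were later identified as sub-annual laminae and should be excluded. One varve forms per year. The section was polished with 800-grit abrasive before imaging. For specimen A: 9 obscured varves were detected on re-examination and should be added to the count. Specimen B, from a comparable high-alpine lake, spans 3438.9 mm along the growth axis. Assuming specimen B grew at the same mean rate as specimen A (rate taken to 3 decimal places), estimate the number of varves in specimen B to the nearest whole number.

20969 varves

Specimen A: true varve count = 22307 − 13 + 9 = 22303.
A: 3664.4 mm over 22303 years gives 3664.4 / 22303 ≈ 0.164 mm/year.
B spans 3438.9 / 0.164 = 20968.90 years ≈ 20969 varves.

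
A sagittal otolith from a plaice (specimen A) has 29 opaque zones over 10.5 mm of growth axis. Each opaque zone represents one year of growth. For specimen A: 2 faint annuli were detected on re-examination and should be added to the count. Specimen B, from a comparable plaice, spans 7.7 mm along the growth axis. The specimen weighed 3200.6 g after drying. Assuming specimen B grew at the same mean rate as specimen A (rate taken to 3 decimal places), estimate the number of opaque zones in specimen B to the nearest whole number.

23 opaque zones

Specimen A: after corrections the count is 29 + 2 = 31 opaque zones.
A: Mean rate = 10.5 mm / 31 years ≈ 0.339 mm/year.
B spans 7.7 / 0.339 = 22.71 years ≈ 23 opaque zones.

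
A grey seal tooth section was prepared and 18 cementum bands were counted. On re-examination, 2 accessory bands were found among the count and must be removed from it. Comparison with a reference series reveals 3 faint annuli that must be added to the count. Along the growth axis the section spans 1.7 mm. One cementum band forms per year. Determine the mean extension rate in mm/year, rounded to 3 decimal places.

0.089 mm/year

After corrections the count is 18 − 2 + 3 = 19 cementum bands.
Extension rate ≈ 1.7 / 19 = 0.089 mm/year.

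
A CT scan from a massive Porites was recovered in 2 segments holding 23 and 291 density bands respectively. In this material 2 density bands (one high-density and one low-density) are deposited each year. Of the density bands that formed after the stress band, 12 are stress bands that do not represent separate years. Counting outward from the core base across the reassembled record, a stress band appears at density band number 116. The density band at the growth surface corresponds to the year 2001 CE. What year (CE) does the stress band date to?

Total density bands = 23 + 291 = 314.
314 − 116 = 198 density bands lie beyond the stress band toward the growth surface.
198 − 12 false = 186 true density bands after the stress band.
Dividing by 2 density bands per year: 186 / 2 = 93 years.
2001 − 93 = 1908 CE.

1908 CE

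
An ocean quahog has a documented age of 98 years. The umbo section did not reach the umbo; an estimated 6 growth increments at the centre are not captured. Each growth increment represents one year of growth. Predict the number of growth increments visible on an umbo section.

92 growth increments

Expected growth increments over 98 years: 98.
98 − 6 missed = 92 growth increments expected in the prepared section.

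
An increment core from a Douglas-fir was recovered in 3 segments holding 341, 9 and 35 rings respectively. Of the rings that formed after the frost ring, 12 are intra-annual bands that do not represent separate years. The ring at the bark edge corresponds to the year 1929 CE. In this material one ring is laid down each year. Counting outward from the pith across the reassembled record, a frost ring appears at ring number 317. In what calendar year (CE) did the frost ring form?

1873 CE

Total rings = 341 + 9 + 35 = 385.
385 − 317 = 68 rings lie beyond the frost ring toward the bark edge.
Excluding 12 false rings: 68 − 12 = 56.
1929 − 56 = 1873 CE.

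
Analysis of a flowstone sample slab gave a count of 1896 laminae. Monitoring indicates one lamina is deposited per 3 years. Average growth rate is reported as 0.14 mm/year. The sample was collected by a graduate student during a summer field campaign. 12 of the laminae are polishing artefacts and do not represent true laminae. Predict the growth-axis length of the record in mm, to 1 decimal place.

791.3 mm

Adjusted count: 1896 − 12 = 1884 laminae.
At 3 years per lamina, 1884 × 3 = 5652 years.
5652 years at 0.14 mm/year gives 0.14 × 5652 = 791.3 mm.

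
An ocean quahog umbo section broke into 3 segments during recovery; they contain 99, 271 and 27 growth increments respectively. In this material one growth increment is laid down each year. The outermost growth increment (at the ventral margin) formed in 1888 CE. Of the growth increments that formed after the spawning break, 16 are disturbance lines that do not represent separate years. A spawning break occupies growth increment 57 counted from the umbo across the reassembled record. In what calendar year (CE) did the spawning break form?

Total growth increments = 99 + 271 + 27 = 397.
Between growth increment 57 and the ventral margin there are 397 − 57 = 340 growth increments.
340 − 16 false = 324 true growth increments after the spawning break.
1888 − 324 = 1564 CE.

1564 CE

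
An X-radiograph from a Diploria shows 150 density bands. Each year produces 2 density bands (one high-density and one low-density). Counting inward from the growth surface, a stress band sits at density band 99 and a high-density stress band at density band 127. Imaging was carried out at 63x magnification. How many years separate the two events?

14 years

The two markers are separated by 127 − 99 = 28 density bands.
Dividing by 2 density bands per year: 28 / 2 = 14 years.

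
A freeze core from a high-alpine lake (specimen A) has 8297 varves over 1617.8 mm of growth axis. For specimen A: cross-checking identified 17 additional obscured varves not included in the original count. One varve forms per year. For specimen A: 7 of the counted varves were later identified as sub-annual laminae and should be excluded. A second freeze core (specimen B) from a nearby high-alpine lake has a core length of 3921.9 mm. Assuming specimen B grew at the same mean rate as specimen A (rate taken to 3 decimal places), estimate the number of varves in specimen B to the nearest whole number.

Specimen A: after corrections the count is 8297 − 7 + 17 = 8307 varves.
A: Extension rate ≈ 1617.8 / 8307 = 0.195 mm per year.
Specimen B: 3921.9 mm / 0.195 mm per year = 20112.31 years ≈ 20112 varves.

20112 varves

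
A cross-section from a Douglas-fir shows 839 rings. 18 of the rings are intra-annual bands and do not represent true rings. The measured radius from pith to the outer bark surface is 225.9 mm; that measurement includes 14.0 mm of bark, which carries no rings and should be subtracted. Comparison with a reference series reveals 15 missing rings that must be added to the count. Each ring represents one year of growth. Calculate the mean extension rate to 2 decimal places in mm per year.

After corrections the count is 839 − 18 + 15 = 836 rings.
Removing the 14.0 mm offcut leaves 225.9 − 14.0 = 211.9 mm.
211.9 mm over 836 years gives 211.9 / 836 ≈ 0.25 mm per year.

0.25 mm per year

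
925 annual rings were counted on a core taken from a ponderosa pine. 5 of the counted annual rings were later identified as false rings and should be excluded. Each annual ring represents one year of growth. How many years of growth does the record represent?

True annual ring count = 925 − 5 = 920.
At one annual ring per year, that is 920 years.

920 yr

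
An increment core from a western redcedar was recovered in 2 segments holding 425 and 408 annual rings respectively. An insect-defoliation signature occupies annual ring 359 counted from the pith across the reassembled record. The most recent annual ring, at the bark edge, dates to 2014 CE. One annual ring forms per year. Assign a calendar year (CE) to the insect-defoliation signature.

1540 CE

Total annual rings = 425 + 408 = 833.
833 − 359 = 474 annual rings lie beyond the insect-defoliation signature toward the bark edge.
2014 − 474 = 1540 CE.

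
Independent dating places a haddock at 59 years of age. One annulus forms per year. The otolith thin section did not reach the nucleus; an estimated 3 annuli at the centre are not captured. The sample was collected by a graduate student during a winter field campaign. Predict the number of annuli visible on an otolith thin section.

56 annuli

One annulus per year gives 59 annuli over 59 years.
Subtracting the 3 annuli not captured gives 59 − 3 = 56 annuli in the record.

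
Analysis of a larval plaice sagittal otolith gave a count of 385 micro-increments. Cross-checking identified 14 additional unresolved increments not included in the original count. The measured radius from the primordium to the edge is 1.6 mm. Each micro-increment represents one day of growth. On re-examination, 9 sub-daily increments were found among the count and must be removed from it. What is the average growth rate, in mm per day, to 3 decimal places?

0.004 mm per day

Adjusted count: 385 − 9 + 14 = 390 micro-increments.
Mean rate = 1.6 mm / 390 days ≈ 0.004 mm per day.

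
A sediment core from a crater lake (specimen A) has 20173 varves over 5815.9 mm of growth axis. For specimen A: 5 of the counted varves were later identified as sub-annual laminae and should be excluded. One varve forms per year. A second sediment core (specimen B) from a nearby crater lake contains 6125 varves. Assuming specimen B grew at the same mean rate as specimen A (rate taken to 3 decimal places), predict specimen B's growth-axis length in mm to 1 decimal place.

1764.0 mm

Specimen A: true varve count = 20173 − 5 = 20168.
A: Mean rate = 5815.9 mm / 20168 years ≈ 0.288 mm per year.
Length of B = 0.288 × 6125 = 1764.0 mm.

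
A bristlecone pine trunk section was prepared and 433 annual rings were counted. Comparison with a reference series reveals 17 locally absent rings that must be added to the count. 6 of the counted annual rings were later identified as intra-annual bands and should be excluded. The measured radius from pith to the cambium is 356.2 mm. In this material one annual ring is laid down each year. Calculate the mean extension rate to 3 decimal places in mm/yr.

Correcting the raw count gives 433 − 6 + 17 = 444 true annual rings.
356.2 mm over 444 years gives 356.2 / 444 ≈ 0.802 mm/yr.

0.802 mm/yr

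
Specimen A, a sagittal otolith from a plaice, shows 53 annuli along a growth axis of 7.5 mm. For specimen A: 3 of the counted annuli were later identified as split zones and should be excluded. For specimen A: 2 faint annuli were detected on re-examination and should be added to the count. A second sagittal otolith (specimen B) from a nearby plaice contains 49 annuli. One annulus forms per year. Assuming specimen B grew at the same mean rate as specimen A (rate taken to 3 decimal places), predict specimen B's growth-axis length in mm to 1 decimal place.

7.1 mm

Specimen A: true annulus count = 53 − 3 + 2 = 52.
A: 7.5 mm over 52 years gives 7.5 / 52 ≈ 0.144 mm/yr.
Length of B = 0.144 × 49 = 7.1 mm.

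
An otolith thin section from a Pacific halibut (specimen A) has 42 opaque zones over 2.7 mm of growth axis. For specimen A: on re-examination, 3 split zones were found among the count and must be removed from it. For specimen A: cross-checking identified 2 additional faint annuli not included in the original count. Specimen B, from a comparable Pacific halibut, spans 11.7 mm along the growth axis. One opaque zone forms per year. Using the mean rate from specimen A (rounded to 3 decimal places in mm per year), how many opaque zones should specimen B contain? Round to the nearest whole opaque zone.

177 opaque zones

Specimen A: after corrections the count is 42 − 3 + 2 = 41 opaque zones.
A: Mean rate = 2.7 mm / 41 years ≈ 0.066 mm/year.
B spans 11.7 / 0.066 = 177.27 years ≈ 177 opaque zones.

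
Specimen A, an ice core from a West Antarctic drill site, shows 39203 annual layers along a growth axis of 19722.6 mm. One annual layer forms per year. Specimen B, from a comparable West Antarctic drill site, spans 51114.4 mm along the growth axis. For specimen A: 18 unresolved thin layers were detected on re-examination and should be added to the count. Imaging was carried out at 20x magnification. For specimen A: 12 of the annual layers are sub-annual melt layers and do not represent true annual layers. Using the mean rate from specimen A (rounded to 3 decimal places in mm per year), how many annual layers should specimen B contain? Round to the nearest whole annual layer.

101619 annual layers

Specimen A: correcting the raw count gives 39203 − 12 + 18 = 39209 true annual layers.
A: 19722.6 mm over 39209 years gives 19722.6 / 39209 ≈ 0.503 mm per year.
For B, 51114.4 / 0.503 = 101619.09 years ≈ 101619 annual layers.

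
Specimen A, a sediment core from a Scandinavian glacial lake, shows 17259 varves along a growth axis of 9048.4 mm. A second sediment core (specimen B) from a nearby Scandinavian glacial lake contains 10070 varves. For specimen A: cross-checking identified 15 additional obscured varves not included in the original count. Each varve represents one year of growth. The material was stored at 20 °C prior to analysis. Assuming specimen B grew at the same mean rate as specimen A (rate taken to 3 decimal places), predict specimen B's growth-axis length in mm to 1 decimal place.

Specimen A: true varve count = 17259 + 15 = 17274.
A: Mean rate = 9048.4 mm / 17274 years ≈ 0.524 mm/year.
For B, 0.524 mm/year × 10070 years = 5276.7 mm.

5276.7 mm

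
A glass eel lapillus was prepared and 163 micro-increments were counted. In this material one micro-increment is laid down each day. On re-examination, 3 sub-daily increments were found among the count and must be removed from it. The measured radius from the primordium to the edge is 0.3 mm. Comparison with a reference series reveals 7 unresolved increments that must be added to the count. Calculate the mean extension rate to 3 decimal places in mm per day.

After corrections the count is 163 − 3 + 7 = 167 micro-increments.
0.3 mm over 167 days gives 0.3 / 167 ≈ 0.002 mm per day.

0.002 mm per day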